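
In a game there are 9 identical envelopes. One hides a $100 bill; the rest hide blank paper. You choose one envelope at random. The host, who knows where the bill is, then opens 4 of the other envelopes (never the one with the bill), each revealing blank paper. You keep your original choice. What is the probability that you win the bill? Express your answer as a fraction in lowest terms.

The host can always open 4 empty envelopes regardless of your choice, so the reveals give no information about your original envelope.
P(win by staying) = 1/9.

1/9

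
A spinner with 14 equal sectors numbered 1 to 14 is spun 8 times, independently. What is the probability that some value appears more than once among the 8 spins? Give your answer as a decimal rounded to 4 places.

0.9180

P(all 8 different) = 14/14 · 13/14 · ··· · 7/14 ≈ 0.0820.
P(at least two equal) = 1 − 0.0820 = 0.9180.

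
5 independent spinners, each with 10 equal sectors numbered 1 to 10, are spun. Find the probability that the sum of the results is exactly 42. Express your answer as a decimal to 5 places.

There are 10^5 = 100000 equally likely outcomes.
The number of ordered 5-tuples from {1,…,10} summing to 42 is 495.
P(sum = 42) = 495/100000 = 99/20000 ≈ 0.00495.

0.00495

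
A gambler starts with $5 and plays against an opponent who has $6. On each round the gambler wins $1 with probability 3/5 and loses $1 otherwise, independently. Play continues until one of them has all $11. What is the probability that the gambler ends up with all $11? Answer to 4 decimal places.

Let r = q/p = (2/5)/(3/5) = 2/3. The recurrence P(i) = p·P(i+1) + q·P(i−1) with P(0)=0, P(11)=1 gives P(i) = (1 − r^i)/(1 − r^11).
P(5) = (1 − (2/3)^5) / (1 − (2/3)^11) = 153819/175099 ≈ 0.8785.

0.8785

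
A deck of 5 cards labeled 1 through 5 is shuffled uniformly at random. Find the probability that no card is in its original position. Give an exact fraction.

This is the derangement probability: permutations of 5 with no fixed point.
D(5) = 5! · (1 − 1/1! + 1/2! − ··· + (−1)^5/5!) = 44.
P = 44/120 = 11/30.

11/30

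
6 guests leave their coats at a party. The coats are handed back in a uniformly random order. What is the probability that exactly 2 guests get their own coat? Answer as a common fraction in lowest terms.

Choose which 2 of the 6 are fixed: C(6,2) = 15 ways.
The remaining 4 must have no fixed point: D(4) = 9.
P = 15·9/720 = 3/16.

3/16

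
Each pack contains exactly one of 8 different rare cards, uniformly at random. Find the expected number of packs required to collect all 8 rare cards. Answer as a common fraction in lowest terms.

761/35

After i distinct types are collected, each trial gives a new one with probability (8−i)/8, so the expected wait for the next new type is 8/(8−i).
E = 8/8 + 8/7 + 8/6 + 8/5 + 8/4 + 8/3 + 8/2 + 8/1 = 761/35.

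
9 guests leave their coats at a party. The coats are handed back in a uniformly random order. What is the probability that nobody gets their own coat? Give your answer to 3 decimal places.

0.368

This is the derangement probability: permutations of 9 with no fixed point.
D(9) = 9! · (1 − 1/1! + 1/2! − ··· + (−1)^9/9!) = 133496.
P = 133496/362880 = 16687/45360 ≈ 0.368.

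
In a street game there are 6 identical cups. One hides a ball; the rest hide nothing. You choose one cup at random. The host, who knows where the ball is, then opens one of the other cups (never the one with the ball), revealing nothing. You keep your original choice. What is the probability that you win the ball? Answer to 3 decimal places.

0.167

The host can always open an empty cup regardless of your choice, so this gives no information about your original cup.
P(win by staying) = 1/6 ≈ 0.167.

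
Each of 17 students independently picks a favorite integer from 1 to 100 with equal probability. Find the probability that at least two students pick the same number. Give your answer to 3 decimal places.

It's easier to compute the probability that all 17 are distinct.
P(all distinct) = 100/100 · 99/100 · ··· · 84/100 ≈ 0.237.
So the probability of at least one match is 1 − 0.237 = 0.763.

0.763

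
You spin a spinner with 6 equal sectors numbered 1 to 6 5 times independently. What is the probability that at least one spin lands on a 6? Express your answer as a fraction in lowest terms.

4651/7776

P(no spin lands on a 6) = (5/6)^5 = 3125/7776.
P(at least one) = 1 − 3125/7776 = 4651/7776.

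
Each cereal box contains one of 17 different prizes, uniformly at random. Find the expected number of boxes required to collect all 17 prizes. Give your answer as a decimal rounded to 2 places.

58.47

After i distinct types are collected, each trial gives a new one with probability (17−i)/17, so the expected wait for the next new type is 17/(17−i).
E = 17/17 + 17/16 + 17/15 + 17/14 + 17/13 + 17/12 + 17/11 + 17/10 + 17/9 + 17/8 + 17/7 + 17/6 + 17/5 + 17/4 + 17/3 + 17/2 + 17/1 = 42142223/720720 ≈ 58.47.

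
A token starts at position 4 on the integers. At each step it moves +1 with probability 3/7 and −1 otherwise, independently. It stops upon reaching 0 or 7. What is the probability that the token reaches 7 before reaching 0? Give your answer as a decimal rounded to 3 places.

Let r = q/p = (4/7)/(3/7) = 4/3. The recurrence P(i) = p·P(i+1) + q·P(i−1) with P(0)=0, P(7)=1 gives P(i) = (1 − r^i)/(1 − r^7).
P(4) = (1 − (4/3)^4) / (1 − (4/3)^7) = 4725/14197 ≈ 0.333.

0.333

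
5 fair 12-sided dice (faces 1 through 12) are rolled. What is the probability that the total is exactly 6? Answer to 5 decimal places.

There are 12^5 = 248832 equally likely outcomes.
The number of ordered 5-tuples from {1,…,12} summing to 6 is 5.
P(sum = 6) = 5/248832 ≈ 0.00002.

0.00002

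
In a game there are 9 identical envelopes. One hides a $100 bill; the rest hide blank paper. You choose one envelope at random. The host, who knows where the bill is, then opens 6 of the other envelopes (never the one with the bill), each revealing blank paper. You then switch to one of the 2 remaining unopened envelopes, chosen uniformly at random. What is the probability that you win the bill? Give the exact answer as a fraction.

4/9

Your original envelope holds the bill with probability 1/9, so the other 8 collectively hold it with probability 8/9.
The host can always find 6 empty envelopes to open, so the reveals don't change that 8/9; it is now spread over the 2 remaining unopened envelopes.
P(win by switching) = (8/9) · (1/2) = 4/9.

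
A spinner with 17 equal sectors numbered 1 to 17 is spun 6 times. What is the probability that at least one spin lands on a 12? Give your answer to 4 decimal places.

P(no spin lands on a 12) = (16/17)^6 ≈ 0.6951.
P(at least one) = 1 − 0.6951 = 0.3049.

0.3049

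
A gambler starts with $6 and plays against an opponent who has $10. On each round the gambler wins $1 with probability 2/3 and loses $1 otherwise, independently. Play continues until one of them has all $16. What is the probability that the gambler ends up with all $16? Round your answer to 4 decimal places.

Let r = q/p = (1/3)/(2/3) = 1/2. The recurrence P(i) = p·P(i+1) + q·P(i−1) with P(0)=0, P(16)=1 gives P(i) = (1 − r^i)/(1 − r^16).
P(6) = (1 − (1/2)^6) / (1 − (1/2)^16) = 21504/21845 ≈ 0.9844.

0.9844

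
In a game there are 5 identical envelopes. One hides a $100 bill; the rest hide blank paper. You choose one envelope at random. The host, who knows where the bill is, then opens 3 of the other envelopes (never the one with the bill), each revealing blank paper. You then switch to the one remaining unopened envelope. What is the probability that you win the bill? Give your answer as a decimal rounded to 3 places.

0.800

Your original envelope holds the bill with probability 1/5, so the other 4 collectively hold it with probability 4/5.
The host can always find 3 empty envelopes to open, so the reveals don't change that 4/5; it is now spread over the 1 remaining unopened envelope.
P(win by switching) = (4/5) · (1/1) = 4/5 ≈ 0.800.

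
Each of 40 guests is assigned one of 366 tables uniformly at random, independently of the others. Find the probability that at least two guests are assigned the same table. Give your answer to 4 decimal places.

It's easier to compute the probability that all 40 are distinct.
P(all distinct) = 366/366 · 365/366 · ··· · 327/366 ≈ 0.1095.
So the probability of at least one match is 1 − 0.1095 = 0.8905.

0.8905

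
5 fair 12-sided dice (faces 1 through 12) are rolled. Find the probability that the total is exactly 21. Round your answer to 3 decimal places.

There are 12^5 = 248832 equally likely outcomes.
The number of ordered 5-tuples from {1,…,12} summing to 21 is 4495.
P(sum = 21) = 4495/248832 ≈ 0.018.

0.018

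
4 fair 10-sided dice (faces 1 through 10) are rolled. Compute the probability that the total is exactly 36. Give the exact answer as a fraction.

There are 10^4 = 10000 equally likely outcomes.
The number of ordered 4-tuples from {1,…,10} summing to 36 is 35.
P(sum = 36) = 35/10000 = 7/2000.

7/2000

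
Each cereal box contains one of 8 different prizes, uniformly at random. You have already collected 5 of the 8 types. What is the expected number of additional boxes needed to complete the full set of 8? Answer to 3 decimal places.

Starting from 5 distinct types, each trial gives a new one with probability (8−i)/8 when i types are held, so the wait for the next new type is 8/(8−i).
E = 8/3 + 8/2 + 8/1 = 44/3 ≈ 14.667.

14.667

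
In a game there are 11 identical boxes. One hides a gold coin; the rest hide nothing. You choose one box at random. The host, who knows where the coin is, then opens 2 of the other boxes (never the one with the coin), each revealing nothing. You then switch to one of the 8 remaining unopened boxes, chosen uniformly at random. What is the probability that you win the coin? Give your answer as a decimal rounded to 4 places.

Your original box holds the coin with probability 1/11, so the other 10 collectively hold it with probability 10/11.
The host can always find 2 empty boxes to open, so the reveals don't change that 10/11; it is now spread over the 8 remaining unopened boxes.
P(win by switching) = (10/11) · (1/8) = 5/44 ≈ 0.1136.

0.1136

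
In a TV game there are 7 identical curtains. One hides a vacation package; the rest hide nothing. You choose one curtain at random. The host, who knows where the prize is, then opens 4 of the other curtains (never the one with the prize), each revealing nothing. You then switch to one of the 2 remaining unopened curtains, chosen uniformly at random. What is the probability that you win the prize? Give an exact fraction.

3/7

Your original curtain holds the prize with probability 1/7, so the other 6 collectively hold it with probability 6/7.
The host can always find 4 empty curtains to open, so the reveals don't change that 6/7; it is now spread over the 2 remaining unopened curtains.
P(win by switching) = (6/7) · (1/2) = 3/7.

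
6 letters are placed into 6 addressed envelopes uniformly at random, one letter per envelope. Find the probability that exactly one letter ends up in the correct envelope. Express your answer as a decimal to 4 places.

Choose which one is fixed: C(6,1) = 6 ways.
The remaining 5 must have no fixed point: D(5) = 44.
P = 6·44/720 = 11/30 ≈ 0.3667.

0.3667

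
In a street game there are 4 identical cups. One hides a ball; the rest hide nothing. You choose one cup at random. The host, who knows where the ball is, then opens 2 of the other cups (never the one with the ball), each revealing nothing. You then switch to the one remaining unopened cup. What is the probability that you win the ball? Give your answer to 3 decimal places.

0.750

Your original cup holds the ball with probability 1/4, so the other 3 collectively hold it with probability 3/4.
The host can always find 2 empty cups to open, so the reveals don't change that 3/4; it is now spread over the 1 remaining unopened cup.
P(win by switching) = (3/4) · (1/1) = 3/4 ≈ 0.750.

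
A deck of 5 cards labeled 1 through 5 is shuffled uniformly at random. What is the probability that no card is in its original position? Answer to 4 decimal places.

This is the derangement probability: permutations of 5 with no fixed point.
D(5) = 5! · (1 − 1/1! + 1/2! − ··· + (−1)^5/5!) = 44.
P = 44/120 = 11/30 ≈ 0.3667.

0.3667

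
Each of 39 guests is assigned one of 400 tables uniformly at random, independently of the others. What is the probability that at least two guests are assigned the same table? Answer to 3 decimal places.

It's easier to compute the probability that all 39 are distinct.
P(all distinct) = 400/400 · 399/400 · ··· · 362/400 ≈ 0.147.
So the probability of at least one match is 1 − 0.147 = 0.853.

0.853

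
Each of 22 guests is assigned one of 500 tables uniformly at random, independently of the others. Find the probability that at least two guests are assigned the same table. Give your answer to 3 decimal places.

0.374

It's easier to compute the probability that all 22 are distinct.
P(all distinct) = 500/500 · 499/500 · ··· · 479/500 ≈ 0.626.
So the probability of at least one match is 1 − 0.626 = 0.374.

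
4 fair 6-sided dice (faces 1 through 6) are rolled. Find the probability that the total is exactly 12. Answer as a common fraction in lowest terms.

There are 6^4 = 1296 equally likely outcomes.
The number of ordered 4-tuples from {1,…,6} summing to 12 is 125.
P(sum = 12) = 125/1296.

125/1296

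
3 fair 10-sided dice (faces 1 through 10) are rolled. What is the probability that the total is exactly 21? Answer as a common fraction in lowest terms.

There are 10^3 = 1000 equally likely outcomes.
The number of ordered 3-tuples from {1,…,10} summing to 21 is 55.
P(sum = 21) = 55/1000 = 11/200.

11/200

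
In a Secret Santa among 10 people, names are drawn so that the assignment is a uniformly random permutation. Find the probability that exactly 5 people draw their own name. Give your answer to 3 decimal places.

0.003

Choose which 5 of the 10 are fixed: C(10,5) = 252 ways.
The remaining 5 must have no fixed point: D(5) = 44.
P = 252·44/3628800 = 11/3600 ≈ 0.003.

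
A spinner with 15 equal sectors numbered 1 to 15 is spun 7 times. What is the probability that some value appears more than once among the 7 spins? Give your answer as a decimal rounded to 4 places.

0.8102

P(all 7 different) = 15/15 · 14/15 · ··· · 9/15 ≈ 0.1898.
P(at least two equal) = 1 − 0.1898 = 0.8102.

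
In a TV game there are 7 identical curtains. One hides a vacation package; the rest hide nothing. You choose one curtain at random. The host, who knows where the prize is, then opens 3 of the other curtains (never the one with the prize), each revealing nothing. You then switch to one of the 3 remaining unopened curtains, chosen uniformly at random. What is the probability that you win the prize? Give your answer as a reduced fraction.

Your original curtain holds the prize with probability 1/7, so the other 6 collectively hold it with probability 6/7.
The host can always find 3 empty curtains to open, so the reveals don't change that 6/7; it is now spread over the 3 remaining unopened curtains.
P(win by switching) = (6/7) · (1/3) = 2/7.

2/7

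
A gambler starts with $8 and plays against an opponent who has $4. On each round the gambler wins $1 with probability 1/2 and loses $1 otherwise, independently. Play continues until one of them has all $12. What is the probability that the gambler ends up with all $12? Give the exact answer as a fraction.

With a fair step, P(i) = ½P(i−1) + ½P(i+1) with P(0)=0, P(12)=1 has the linear solution P(i) = i/12.
P(8) = 8/12 = 2/3.

2/3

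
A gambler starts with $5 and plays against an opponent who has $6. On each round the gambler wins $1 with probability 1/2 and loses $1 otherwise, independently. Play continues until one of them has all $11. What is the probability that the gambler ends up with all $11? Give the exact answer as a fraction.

5/11

With a fair step, P(i) = ½P(i−1) + ½P(i+1) with P(0)=0, P(11)=1 has the linear solution P(i) = i/11.
P(5) = 5/11.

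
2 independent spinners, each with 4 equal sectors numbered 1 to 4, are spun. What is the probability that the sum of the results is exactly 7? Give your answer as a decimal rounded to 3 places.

0.125

There are 4^2 = 16 equally likely outcomes.
The number of ordered 2-tuples from {1,…,4} summing to 7 is 2.
P(sum = 7) = 2/16 = 1/8 ≈ 0.125.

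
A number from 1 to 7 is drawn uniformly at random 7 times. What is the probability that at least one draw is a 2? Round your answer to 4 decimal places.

0.6601

P(no draw is a 2) = (6/7)^7 ≈ 0.3399.
P(at least one) = 1 − 0.3399 = 0.6601.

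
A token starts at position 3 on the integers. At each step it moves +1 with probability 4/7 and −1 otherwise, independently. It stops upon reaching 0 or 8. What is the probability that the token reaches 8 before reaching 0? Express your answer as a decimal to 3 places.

0.642

Let r = q/p = (3/7)/(4/7) = 3/4. The recurrence P(i) = p·P(i+1) + q·P(i−1) with P(0)=0, P(8)=1 gives P(i) = (1 − r^i)/(1 − r^8).
P(3) = (1 − (3/4)^3) / (1 − (3/4)^8) = 37888/58975 ≈ 0.642.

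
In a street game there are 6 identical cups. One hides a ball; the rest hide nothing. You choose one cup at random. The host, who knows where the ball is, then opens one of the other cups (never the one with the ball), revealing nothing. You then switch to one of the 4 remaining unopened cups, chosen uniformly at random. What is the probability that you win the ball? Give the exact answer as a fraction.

Your original cup holds the ball with probability 1/6, so the other 5 collectively hold it with probability 5/6.
The host can always find an empty cup to open, so this doesn't change that 5/6; it is now spread over the 4 remaining unopened cups.
P(win by switching) = (5/6) · (1/4) = 5/24.

5/24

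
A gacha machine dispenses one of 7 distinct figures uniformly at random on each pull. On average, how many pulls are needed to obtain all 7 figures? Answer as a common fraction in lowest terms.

363/20

After i distinct types are collected, each trial gives a new one with probability (7−i)/7, so the expected wait for the next new type is 7/(7−i).
E = 7/7 + 7/6 + 7/5 + 7/4 + 7/3 + 7/2 + 7/1 = 363/20.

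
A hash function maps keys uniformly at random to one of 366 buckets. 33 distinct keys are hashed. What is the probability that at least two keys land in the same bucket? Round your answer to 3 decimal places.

0.774

It's easier to compute the probability that all 33 are distinct.
P(all distinct) = 366/366 · 365/366 · ··· · 334/366 ≈ 0.226.
So the probability of at least one match is 1 − 0.226 = 0.774.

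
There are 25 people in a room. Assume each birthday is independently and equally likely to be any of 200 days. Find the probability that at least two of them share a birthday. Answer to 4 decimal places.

0.7910

It's easier to compute the probability that all 25 are distinct.
P(all distinct) = 200/200 · 199/200 · ··· · 176/200 ≈ 0.2090.
So the probability of at least one match is 1 − 0.2090 = 0.7910.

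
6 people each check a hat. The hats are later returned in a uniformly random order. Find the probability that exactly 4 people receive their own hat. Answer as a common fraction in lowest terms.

1/48

Choose which 4 of the 6 are fixed: C(6,4) = 15 ways.
The remaining 2 must have no fixed point: D(2) = 1.
P = 15·1/720 = 1/48.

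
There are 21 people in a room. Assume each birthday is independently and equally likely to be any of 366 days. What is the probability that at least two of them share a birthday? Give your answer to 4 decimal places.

0.4428

It's easier to compute the probability that all 21 are distinct.
P(all distinct) = 366/366 · 365/366 · ··· · 346/366 ≈ 0.5572.
So the probability of at least one match is 1 − 0.5572 = 0.4428.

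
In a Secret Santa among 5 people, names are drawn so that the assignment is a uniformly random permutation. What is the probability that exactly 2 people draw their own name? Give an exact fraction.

1/6

Choose which 2 of the 5 are fixed: C(5,2) = 10 ways.
The remaining 3 must have no fixed point: D(3) = 2.
P = 10·2/120 = 1/6.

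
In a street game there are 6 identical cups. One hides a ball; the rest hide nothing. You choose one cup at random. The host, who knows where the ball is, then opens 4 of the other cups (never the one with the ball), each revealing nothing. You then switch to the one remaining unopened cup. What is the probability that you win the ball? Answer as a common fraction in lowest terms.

Your original cup holds the ball with probability 1/6, so the other 5 collectively hold it with probability 5/6.
The host can always find 4 empty cups to open, so the reveals don't change that 5/6; it is now spread over the 1 remaining unopened cup.
P(win by switching) = (5/6) · (1/1) = 5/6.

5/6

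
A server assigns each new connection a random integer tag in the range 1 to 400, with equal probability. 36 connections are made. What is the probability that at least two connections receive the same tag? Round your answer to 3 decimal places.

0.803

It's easier to compute the probability that all 36 are distinct.
P(all distinct) = 400/400 · 399/400 · ··· · 365/400 ≈ 0.197.
So the probability of at least one match is 1 − 0.197 = 0.803.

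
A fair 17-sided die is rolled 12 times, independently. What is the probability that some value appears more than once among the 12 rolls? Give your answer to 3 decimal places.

P(all 12 different) = 17/17 · 16/17 · ··· · 6/17 ≈ 0.005.
P(at least two equal) = 1 − 0.005 = 0.995.

0.995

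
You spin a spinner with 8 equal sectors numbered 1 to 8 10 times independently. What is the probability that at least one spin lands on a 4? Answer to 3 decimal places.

P(no spin lands on a 4) = (7/8)^10 ≈ 0.263.
P(at least one) = 1 − 0.263 = 0.737.

0.737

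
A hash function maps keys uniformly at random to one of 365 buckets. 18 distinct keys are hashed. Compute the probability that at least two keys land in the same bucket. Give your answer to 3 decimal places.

It's easier to compute the probability that all 18 are distinct.
P(all distinct) = 365/365 · 364/365 · ··· · 348/365 ≈ 0.653.
So the probability of at least one match is 1 − 0.653 = 0.347.

0.347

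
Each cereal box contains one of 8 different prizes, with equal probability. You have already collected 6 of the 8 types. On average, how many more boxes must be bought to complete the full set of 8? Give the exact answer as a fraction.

12

Starting from 6 distinct types, each trial gives a new one with probability (8−i)/8 when i types are held, so the wait for the next new type is 8/(8−i).
E = 8/2 + 8/1 = 12.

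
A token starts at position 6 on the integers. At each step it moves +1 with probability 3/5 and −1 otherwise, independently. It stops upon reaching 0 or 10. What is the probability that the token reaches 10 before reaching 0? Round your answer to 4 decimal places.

0.9283

Let r = q/p = (2/5)/(3/5) = 2/3. The recurrence P(i) = p·P(i+1) + q·P(i−1) with P(0)=0, P(10)=1 gives P(i) = (1 − r^i)/(1 − r^10).
P(6) = (1 − (2/3)^6) / (1 − (2/3)^10) = 10773/11605 ≈ 0.9283.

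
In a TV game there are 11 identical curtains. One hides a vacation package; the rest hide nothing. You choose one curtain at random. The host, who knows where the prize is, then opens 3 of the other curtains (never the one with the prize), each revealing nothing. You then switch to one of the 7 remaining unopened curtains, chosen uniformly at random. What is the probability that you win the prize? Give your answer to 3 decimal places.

Your original curtain holds the prize with probability 1/11, so the other 10 collectively hold it with probability 10/11.
The host can always find 3 empty curtains to open, so the reveals don't change that 10/11; it is now spread over the 7 remaining unopened curtains.
P(win by switching) = (10/11) · (1/7) = 10/77 ≈ 0.130.

0.130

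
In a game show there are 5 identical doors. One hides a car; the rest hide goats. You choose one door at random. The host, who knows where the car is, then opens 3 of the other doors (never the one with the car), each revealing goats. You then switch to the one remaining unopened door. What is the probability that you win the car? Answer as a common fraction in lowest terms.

Your original door holds the car with probability 1/5, so the other 4 collectively hold it with probability 4/5.
The host can always find 3 empty doors to open, so the reveals don't change that 4/5; it is now spread over the 1 remaining unopened door.
P(win by switching) = (4/5) · (1/1) = 4/5.

4/5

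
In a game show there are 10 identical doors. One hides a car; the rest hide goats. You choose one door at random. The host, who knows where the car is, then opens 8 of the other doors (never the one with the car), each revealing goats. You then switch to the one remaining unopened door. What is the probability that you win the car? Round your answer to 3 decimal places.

0.900

Your original door holds the car with probability 1/10, so the other 9 collectively hold it with probability 9/10.
The host can always find 8 empty doors to open, so the reveals don't change that 9/10; it is now spread over the 1 remaining unopened door.
P(win by switching) = (9/10) · (1/1) = 9/10 ≈ 0.900.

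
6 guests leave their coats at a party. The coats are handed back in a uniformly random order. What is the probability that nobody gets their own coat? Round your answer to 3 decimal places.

0.368

This is the derangement probability: permutations of 6 with no fixed point.
D(6) = 6! · (1 − 1/1! + 1/2! − ··· + (−1)^6/6!) = 265.
P = 265/720 = 53/144 ≈ 0.368.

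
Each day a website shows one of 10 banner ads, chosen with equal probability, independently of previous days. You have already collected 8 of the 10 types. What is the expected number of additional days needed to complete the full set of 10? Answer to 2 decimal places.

15.00

Starting from 8 distinct types, each trial gives a new one with probability (10−i)/10 when i types are held, so the wait for the next new type is 10/(10−i).
E = 10/2 + 10/1 = 15 ≈ 15.00.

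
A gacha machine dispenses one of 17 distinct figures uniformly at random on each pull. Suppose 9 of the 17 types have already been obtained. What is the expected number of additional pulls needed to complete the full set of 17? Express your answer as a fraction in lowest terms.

Starting from 9 distinct types, each trial gives a new one with probability (17−i)/17 when i types are held, so the wait for the next new type is 17/(17−i).
E = 17/8 + 17/7 + 17/6 + 17/5 + 17/4 + 17/3 + 17/2 + 17/1 = 12937/280.

12937/280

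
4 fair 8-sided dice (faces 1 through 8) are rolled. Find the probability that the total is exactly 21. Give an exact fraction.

There are 8^4 = 4096 equally likely outcomes.
The number of ordered 4-tuples from {1,…,8} summing to 21 is 284.
P(sum = 21) = 284/4096 = 71/1024.

71/1024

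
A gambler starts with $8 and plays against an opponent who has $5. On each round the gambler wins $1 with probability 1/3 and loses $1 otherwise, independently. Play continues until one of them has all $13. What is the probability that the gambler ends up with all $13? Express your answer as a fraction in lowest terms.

Let r = q/p = (2/3)/(1/3) = 2. The recurrence P(i) = p·P(i+1) + q·P(i−1) with P(0)=0, P(13)=1 gives P(i) = (1 − r^i)/(1 − r^13).
P(8) = (1 − (2)^8) / (1 − (2)^13) = 255/8191.

255/8191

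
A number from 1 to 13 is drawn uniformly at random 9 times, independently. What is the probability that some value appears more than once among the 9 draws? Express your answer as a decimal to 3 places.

P(all 9 different) = 13/13 · 12/13 · ··· · 5/13 ≈ 0.024.
P(at least two equal) = 1 − 0.024 = 0.976.

0.976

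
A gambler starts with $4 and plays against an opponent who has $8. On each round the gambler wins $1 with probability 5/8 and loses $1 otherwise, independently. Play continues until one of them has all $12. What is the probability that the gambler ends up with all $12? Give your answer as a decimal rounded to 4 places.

Let r = q/p = (3/8)/(5/8) = 3/5. The recurrence P(i) = p·P(i+1) + q·P(i−1) with P(0)=0, P(12)=1 gives P(i) = (1 − r^i)/(1 − r^12).
P(4) = (1 − (3/5)^4) / (1 − (3/5)^12) = 390625/447811 ≈ 0.8723.

0.8723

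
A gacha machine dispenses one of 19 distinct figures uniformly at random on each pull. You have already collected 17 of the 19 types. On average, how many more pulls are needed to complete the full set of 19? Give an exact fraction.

57/2

Starting from 17 distinct types, each trial gives a new one with probability (19−i)/19 when i types are held, so the wait for the next new type is 19/(19−i).
E = 19/2 + 19/1 = 57/2.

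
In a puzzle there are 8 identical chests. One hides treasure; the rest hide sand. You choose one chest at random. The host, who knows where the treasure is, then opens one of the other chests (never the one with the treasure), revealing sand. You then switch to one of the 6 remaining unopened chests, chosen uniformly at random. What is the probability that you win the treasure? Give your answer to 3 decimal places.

Your original chest holds the treasure with probability 1/8, so the other 7 collectively hold it with probability 7/8.
The host can always find an empty chest to open, so this doesn't change that 7/8; it is now spread over the 6 remaining unopened chests.
P(win by switching) = (7/8) · (1/6) = 7/48 ≈ 0.146.

0.146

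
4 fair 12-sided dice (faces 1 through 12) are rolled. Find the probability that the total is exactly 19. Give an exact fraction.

23/648

There are 12^4 = 20736 equally likely outcomes.
The number of ordered 4-tuples from {1,…,12} summing to 19 is 736.
P(sum = 19) = 736/20736 = 23/648.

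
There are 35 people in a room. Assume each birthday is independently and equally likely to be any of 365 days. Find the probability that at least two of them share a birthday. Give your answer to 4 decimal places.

It's easier to compute the probability that all 35 are distinct.
P(all distinct) = 365/365 · 364/365 · ··· · 331/365 ≈ 0.1856.
So the probability of at least one match is 1 − 0.1856 = 0.8144.

0.8144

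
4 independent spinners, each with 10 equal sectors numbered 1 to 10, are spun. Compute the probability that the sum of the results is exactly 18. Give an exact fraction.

There are 10^4 = 10000 equally likely outcomes.
The number of ordered 4-tuples from {1,…,10} summing to 18 is 540.
P(sum = 18) = 540/10000 = 27/500.

27/500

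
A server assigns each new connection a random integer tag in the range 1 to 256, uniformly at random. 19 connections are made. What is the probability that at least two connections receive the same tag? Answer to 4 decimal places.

It's easier to compute the probability that all 19 are distinct.
P(all distinct) = 256/256 · 255/256 · ··· · 238/256 ≈ 0.5043.
So the probability of at least one match is 1 − 0.5043 = 0.4957.

0.4957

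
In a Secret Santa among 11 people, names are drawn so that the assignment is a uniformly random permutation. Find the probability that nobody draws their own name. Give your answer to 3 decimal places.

This is the derangement probability: permutations of 11 with no fixed point.
D(11) = 11! · (1 − 1/1! + 1/2! − ··· + (−1)^11/11!) = 14684570.
P = 14684570/39916800 = 1468457/3991680 ≈ 0.368.

0.368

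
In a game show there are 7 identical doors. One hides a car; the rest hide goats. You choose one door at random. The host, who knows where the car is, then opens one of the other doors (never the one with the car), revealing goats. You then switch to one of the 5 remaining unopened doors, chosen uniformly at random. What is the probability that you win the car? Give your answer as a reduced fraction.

Your original door holds the car with probability 1/7, so the other 6 collectively hold it with probability 6/7.
The host can always find an empty door to open, so this doesn't change that 6/7; it is now spread over the 5 remaining unopened doors.
P(win by switching) = (6/7) · (1/5) = 6/35.

6/35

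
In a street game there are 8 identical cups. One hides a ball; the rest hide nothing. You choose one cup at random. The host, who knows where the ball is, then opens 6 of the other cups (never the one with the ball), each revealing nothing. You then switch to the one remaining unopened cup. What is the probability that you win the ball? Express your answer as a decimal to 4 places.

Your original cup holds the ball with probability 1/8, so the other 7 collectively hold it with probability 7/8.
The host can always find 6 empty cups to open, so the reveals don't change that 7/8; it is now spread over the 1 remaining unopened cup.
P(win by switching) = (7/8) · (1/1) = 7/8 ≈ 0.8750.

0.8750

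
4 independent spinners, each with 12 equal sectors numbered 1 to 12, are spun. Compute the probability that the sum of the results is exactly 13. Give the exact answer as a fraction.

There are 12^4 = 20736 equally likely outcomes.
The number of ordered 4-tuples from {1,…,12} summing to 13 is 220.
P(sum = 13) = 220/20736 = 55/5184.

55/5184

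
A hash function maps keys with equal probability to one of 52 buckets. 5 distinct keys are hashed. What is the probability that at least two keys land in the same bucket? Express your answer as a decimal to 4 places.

0.1797

It's easier to compute the probability that all 5 are distinct.
P(all distinct) = 52/52 · 51/52 · ··· · 48/52 ≈ 0.8203.
So the probability of at least one match is 1 − 0.8203 = 0.1797.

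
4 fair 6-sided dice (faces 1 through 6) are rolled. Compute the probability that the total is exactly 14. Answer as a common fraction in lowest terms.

There are 6^4 = 1296 equally likely outcomes.
The number of ordered 4-tuples from {1,…,6} summing to 14 is 146.
P(sum = 14) = 146/1296 = 73/648.

73/648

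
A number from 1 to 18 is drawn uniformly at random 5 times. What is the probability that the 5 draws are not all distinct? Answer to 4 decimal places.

0.4559

P(all 5 different) = 18/18 · 17/18 · ··· · 14/18 ≈ 0.5441.
P(at least two equal) = 1 − 0.5441 = 0.4559.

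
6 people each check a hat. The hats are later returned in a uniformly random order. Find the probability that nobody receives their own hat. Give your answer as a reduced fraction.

53/144

This is the derangement probability: permutations of 6 with no fixed point.
D(6) = 6! · (1 − 1/1! + 1/2! − ··· + (−1)^6/6!) = 265.
P = 265/720 = 53/144.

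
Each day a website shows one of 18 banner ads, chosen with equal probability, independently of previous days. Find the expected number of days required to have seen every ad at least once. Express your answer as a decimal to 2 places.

After i distinct types are collected, each trial gives a new one with probability (18−i)/18, so the expected wait for the next new type is 18/(18−i).
E = 18/18 + 18/17 + 18/16 + 18/15 + 18/14 + 18/13 + 18/12 + 18/11 + 18/10 + 18/9 + 18/8 + 18/7 + 18/6 + 18/5 + 18/4 + 18/3 + 18/2 + 18/1 = 42822903/680680 ≈ 62.91.

62.91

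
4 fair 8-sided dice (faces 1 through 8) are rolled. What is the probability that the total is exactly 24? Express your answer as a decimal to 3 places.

0.039

There are 8^4 = 4096 equally likely outcomes.
The number of ordered 4-tuples from {1,…,8} summing to 24 is 161.
P(sum = 24) = 161/4096 ≈ 0.039.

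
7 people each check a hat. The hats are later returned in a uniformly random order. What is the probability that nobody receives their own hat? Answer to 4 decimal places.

0.3679

This is the derangement probability: permutations of 7 with no fixed point.
D(7) = 7! · (1 − 1/1! + 1/2! − ··· + (−1)^7/7!) = 1854.
P = 1854/5040 = 103/280 ≈ 0.3679.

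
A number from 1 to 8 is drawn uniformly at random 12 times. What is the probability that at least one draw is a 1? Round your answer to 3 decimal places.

0.799

P(no draw is a 1) = (7/8)^12 ≈ 0.201.
P(at least one) = 1 − 0.201 = 0.799.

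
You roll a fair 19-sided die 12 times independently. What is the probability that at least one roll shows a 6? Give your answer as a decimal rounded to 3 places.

P(no roll shows a 6) = (18/19)^12 ≈ 0.523.
P(at least one) = 1 − 0.523 = 0.477.

0.477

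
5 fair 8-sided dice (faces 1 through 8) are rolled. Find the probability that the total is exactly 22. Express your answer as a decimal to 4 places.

0.0751

There are 8^5 = 32768 equally likely outcomes.
The number of ordered 5-tuples from {1,…,8} summing to 22 is 2460.
P(sum = 22) = 2460/32768 = 615/8192 ≈ 0.0751.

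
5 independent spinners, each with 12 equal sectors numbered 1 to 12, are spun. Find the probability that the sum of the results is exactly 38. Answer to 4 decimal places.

There are 12^5 = 248832 equally likely outcomes.
The number of ordered 5-tuples from {1,…,12} summing to 38 is 9945.
P(sum = 38) = 9945/248832 = 1105/27648 ≈ 0.0400.

0.0400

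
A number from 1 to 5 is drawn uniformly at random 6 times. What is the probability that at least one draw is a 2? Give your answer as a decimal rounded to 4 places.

P(no draw is a 2) = (4/5)^6 ≈ 0.2621.
P(at least one) = 1 − 0.2621 = 0.7379.

0.7379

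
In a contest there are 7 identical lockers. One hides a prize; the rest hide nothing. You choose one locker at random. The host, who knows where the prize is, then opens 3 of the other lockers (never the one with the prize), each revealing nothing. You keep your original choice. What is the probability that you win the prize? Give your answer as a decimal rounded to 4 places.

The host can always open 3 empty lockers regardless of your choice, so the reveals give no information about your original locker.
P(win by staying) = 1/7 ≈ 0.1429.

0.1429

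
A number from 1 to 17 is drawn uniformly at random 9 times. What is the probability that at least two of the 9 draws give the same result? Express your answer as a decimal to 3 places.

0.926

P(all 9 different) = 17/17 · 16/17 · ··· · 9/17 ≈ 0.074.
P(at least two equal) = 1 − 0.074 = 0.926.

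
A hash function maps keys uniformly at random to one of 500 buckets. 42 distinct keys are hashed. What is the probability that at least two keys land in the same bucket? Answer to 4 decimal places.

0.8300

It's easier to compute the probability that all 42 are distinct.
P(all distinct) = 500/500 · 499/500 · ··· · 459/500 ≈ 0.1700.
So the probability of at least one match is 1 − 0.1700 = 0.8300.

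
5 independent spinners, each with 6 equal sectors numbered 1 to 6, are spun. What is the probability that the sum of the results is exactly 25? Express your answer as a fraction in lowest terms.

7/432

There are 6^5 = 7776 equally likely outcomes.
The number of ordered 5-tuples from {1,…,6} summing to 25 is 126.
P(sum = 25) = 126/7776 = 7/432.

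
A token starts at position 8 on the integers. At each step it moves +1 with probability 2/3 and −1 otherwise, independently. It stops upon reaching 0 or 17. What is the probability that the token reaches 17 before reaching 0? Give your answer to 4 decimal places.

0.9961

Let r = q/p = (1/3)/(2/3) = 1/2. The recurrence P(i) = p·P(i+1) + q·P(i−1) with P(0)=0, P(17)=1 gives P(i) = (1 − r^i)/(1 − r^17).
P(8) = (1 − (1/2)^8) / (1 − (1/2)^17) = 130560/131071 ≈ 0.9961.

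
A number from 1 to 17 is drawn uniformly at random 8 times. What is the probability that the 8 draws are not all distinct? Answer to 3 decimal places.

P(all 8 different) = 17/17 · 16/17 · ··· · 10/17 ≈ 0.141.
P(at least two equal) = 1 − 0.141 = 0.859.

0.859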